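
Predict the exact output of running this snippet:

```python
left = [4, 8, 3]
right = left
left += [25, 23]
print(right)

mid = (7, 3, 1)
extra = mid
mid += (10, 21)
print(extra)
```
[4, 8, 3, 25, 23]
(7, 3, 1)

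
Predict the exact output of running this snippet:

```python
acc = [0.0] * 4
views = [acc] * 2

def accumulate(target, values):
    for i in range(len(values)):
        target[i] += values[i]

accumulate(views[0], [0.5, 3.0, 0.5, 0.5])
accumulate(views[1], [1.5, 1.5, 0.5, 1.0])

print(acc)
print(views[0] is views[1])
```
[2.0, 4.5, 1.0, 1.5]
True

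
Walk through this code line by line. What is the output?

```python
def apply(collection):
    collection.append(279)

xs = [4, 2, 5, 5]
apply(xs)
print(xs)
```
[4, 2, 5, 5, 279]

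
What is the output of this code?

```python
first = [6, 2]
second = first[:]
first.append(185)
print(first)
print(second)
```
[6, 2, 185]
[6, 2]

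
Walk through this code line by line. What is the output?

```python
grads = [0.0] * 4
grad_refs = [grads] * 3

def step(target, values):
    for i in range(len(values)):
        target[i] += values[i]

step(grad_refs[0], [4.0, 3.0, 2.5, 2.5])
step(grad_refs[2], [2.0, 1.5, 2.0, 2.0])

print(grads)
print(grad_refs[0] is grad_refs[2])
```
[6.0, 4.5, 4.5, 4.5]
True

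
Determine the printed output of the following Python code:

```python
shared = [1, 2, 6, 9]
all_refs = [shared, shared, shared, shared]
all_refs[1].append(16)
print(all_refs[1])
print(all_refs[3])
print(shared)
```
[1, 2, 6, 9, 16]
[1, 2, 6, 9, 16]
[1, 2, 6, 9, 16]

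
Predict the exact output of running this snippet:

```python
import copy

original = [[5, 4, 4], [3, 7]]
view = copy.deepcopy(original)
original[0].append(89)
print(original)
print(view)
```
[[5, 4, 4, 89], [3, 7]]
[[5, 4, 4], [3, 7]]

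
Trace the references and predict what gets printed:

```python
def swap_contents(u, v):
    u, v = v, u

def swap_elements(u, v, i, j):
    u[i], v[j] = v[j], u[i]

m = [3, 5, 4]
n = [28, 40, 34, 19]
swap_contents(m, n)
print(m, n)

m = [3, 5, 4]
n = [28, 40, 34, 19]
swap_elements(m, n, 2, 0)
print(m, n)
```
[3, 5, 4] [28, 40, 34, 19]
[3, 5, 28] [4, 40, 34, 19]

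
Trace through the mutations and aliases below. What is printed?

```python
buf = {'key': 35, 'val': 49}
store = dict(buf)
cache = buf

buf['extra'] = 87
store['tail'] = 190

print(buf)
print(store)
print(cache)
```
{'key': 35, 'val': 49, 'extra': 87}
{'key': 35, 'val': 49, 'tail': 190}
{'key': 35, 'val': 49, 'extra': 87}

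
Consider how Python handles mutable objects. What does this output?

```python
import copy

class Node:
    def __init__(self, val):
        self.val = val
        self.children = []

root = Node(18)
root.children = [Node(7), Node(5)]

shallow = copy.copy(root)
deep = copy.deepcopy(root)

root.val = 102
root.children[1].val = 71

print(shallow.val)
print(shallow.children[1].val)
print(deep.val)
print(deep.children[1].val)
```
18
71
18
5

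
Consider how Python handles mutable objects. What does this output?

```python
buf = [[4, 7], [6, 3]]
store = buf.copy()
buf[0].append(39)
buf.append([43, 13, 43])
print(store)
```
[[4, 7, 39], [6, 3]]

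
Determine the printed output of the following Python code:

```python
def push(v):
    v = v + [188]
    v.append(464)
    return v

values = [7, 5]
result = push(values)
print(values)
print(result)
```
[7, 5]
[7, 5, 188, 464]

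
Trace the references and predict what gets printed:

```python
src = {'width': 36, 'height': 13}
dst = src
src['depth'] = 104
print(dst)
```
{'width': 36, 'height': 13, 'depth': 104}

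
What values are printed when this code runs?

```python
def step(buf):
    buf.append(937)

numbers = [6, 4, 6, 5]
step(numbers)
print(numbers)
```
[6, 4, 6, 5, 937]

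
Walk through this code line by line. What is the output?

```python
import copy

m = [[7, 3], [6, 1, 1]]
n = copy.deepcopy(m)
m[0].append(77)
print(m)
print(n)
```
[[7, 3, 77], [6, 1, 1]]
[[7, 3], [6, 1, 1]]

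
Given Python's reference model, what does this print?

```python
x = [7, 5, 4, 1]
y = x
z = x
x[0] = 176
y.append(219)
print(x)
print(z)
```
[176, 5, 4, 1, 219]
[176, 5, 4, 1, 219]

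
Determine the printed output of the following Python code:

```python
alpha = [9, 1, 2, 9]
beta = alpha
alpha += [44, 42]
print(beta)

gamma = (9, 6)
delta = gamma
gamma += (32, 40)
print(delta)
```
[9, 1, 2, 9, 44, 42]
(9, 6)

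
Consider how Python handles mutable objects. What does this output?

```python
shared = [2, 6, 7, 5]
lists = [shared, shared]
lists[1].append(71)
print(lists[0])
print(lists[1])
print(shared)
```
[2, 6, 7, 5, 71]
[2, 6, 7, 5, 71]
[2, 6, 7, 5, 71]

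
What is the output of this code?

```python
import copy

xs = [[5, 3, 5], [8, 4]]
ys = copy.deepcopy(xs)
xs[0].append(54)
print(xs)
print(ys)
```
[[5, 3, 5, 54], [8, 4]]
[[5, 3, 5], [8, 4]]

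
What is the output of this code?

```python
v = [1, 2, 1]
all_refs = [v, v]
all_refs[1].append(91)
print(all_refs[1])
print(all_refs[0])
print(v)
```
[1, 2, 1, 91]
[1, 2, 1, 91]
[1, 2, 1, 91]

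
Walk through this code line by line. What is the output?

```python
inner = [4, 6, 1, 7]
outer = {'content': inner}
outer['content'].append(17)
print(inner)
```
[4, 6, 1, 7, 17]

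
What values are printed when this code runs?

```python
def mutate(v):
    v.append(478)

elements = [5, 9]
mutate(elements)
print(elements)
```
[5, 9, 478]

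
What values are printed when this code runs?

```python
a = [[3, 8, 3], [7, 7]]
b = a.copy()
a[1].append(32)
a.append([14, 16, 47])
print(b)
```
[[3, 8, 3], [7, 7, 32]]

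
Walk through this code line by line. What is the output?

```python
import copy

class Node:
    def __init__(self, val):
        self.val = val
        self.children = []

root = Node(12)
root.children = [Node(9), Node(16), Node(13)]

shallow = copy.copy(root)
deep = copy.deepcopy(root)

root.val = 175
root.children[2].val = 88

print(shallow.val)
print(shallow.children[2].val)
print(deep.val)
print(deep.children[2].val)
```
12
88
12
13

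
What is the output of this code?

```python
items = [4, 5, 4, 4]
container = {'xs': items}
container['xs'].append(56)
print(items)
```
[4, 5, 4, 4, 56]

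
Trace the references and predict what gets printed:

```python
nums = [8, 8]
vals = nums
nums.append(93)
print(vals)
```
[8, 8, 93]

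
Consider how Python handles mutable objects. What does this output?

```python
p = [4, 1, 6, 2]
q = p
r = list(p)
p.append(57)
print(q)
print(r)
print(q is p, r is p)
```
[4, 1, 6, 2, 57]
[4, 1, 6, 2]
True False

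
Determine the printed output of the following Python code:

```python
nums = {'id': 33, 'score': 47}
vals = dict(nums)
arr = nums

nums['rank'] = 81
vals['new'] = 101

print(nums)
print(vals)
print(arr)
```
{'id': 33, 'score': 47, 'rank': 81}
{'id': 33, 'score': 47, 'new': 101}
{'id': 33, 'score': 47, 'rank': 81}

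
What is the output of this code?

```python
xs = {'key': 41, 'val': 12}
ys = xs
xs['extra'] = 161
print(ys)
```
{'key': 41, 'val': 12, 'extra': 161}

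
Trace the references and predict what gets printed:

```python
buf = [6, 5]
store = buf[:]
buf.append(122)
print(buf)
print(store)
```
[6, 5, 122]
[6, 5]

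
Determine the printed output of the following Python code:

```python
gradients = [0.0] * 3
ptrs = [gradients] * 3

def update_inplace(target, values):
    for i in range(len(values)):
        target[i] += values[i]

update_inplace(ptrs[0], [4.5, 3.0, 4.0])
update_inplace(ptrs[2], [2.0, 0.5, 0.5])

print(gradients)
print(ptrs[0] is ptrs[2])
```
[6.5, 3.5, 4.5]
True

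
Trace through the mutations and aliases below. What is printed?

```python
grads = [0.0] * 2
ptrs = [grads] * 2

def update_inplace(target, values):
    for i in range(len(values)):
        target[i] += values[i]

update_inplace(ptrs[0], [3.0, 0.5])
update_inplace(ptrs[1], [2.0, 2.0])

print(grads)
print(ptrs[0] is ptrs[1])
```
[5.0, 2.5]
True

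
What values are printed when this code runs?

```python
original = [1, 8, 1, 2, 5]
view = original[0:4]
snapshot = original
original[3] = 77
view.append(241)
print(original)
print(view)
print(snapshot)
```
[1, 8, 1, 77, 5]
[1, 8, 1, 2, 241]
[1, 8, 1, 77, 5]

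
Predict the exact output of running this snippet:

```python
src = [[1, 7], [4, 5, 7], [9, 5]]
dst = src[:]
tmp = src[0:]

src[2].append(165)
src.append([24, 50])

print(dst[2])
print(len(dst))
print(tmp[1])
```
[9, 5, 165]
3
[4, 5, 7]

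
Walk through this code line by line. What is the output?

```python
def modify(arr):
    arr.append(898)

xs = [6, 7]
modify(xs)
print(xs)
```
[6, 7, 898]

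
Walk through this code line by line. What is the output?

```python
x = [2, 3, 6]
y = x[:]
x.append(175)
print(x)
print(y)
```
[2, 3, 6, 175]
[2, 3, 6]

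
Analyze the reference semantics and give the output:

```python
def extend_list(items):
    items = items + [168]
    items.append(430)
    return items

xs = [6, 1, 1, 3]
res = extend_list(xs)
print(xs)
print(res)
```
[6, 1, 1, 3]
[6, 1, 1, 3, 168, 430]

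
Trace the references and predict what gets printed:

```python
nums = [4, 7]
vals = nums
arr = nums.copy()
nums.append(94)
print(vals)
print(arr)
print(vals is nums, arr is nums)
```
[4, 7, 94]
[4, 7]
True False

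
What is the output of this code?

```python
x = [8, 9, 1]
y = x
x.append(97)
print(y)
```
[8, 9, 1, 97]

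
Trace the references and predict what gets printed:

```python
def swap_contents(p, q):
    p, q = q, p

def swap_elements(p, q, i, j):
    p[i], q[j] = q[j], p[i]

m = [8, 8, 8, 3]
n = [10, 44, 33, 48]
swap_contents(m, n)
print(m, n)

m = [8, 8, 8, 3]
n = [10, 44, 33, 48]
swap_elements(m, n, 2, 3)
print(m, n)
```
[8, 8, 8, 3] [10, 44, 33, 48]
[8, 8, 48, 3] [10, 44, 33, 8]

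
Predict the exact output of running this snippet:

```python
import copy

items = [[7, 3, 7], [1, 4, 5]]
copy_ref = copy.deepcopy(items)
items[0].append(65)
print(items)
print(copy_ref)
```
[[7, 3, 7, 65], [1, 4, 5]]
[[7, 3, 7], [1, 4, 5]]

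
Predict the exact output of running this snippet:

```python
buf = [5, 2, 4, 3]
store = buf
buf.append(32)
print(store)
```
[5, 2, 4, 3, 32]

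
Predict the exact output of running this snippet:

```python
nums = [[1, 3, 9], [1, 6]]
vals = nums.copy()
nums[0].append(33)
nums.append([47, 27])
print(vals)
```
[[1, 3, 9, 33], [1, 6]]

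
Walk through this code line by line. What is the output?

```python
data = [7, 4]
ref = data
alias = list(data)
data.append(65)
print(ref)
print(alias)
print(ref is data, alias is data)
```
[7, 4, 65]
[7, 4]
True False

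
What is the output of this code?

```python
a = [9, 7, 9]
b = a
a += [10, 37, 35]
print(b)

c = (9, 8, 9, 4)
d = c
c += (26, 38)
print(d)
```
[9, 7, 9, 10, 37, 35]
(9, 8, 9, 4)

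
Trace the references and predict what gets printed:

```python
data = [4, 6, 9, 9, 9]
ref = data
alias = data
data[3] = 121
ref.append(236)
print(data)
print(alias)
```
[4, 6, 9, 121, 9, 236]
[4, 6, 9, 121, 9, 236]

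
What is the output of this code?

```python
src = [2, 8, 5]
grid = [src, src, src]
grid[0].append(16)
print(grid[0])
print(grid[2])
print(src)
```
[2, 8, 5, 16]
[2, 8, 5, 16]
[2, 8, 5, 16]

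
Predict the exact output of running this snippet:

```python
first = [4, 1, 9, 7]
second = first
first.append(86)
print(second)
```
[4, 1, 9, 7, 86]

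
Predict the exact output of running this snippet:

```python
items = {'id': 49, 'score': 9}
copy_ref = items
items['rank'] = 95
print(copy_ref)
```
{'id': 49, 'score': 9, 'rank': 95}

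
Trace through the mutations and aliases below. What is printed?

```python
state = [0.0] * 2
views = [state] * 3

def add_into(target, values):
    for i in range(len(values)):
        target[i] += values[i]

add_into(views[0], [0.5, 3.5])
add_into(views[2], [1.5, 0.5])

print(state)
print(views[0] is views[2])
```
[2.0, 4.0]
True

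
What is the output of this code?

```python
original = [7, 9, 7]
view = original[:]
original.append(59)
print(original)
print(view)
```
[7, 9, 7, 59]
[7, 9, 7]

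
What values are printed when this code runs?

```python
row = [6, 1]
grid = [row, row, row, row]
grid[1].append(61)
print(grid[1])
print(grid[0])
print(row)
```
[6, 1, 61]
[6, 1, 61]
[6, 1, 61]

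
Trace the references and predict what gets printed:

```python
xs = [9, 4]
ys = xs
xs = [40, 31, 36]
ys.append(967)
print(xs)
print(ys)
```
[40, 31, 36]
[9, 4, 967]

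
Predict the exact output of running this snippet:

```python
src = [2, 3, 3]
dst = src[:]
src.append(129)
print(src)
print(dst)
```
[2, 3, 3, 129]
[2, 3, 3]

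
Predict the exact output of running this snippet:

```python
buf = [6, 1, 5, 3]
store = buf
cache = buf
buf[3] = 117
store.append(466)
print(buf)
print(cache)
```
[6, 1, 5, 117, 466]
[6, 1, 5, 117, 466]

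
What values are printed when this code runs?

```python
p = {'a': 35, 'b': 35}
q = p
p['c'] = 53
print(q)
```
{'a': 35, 'b': 35, 'c': 53}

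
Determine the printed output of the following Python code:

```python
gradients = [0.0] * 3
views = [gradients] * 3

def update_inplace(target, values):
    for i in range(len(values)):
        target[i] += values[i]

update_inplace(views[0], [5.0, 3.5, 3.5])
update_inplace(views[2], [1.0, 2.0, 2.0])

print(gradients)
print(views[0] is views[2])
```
[6.0, 5.5, 5.5]
True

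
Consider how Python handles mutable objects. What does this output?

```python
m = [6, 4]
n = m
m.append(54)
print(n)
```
[6, 4, 54]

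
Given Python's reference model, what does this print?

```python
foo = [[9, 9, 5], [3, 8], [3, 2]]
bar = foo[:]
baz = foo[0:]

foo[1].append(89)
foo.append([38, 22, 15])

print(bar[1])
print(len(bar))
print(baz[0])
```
[3, 8, 89]
3
[9, 9, 5]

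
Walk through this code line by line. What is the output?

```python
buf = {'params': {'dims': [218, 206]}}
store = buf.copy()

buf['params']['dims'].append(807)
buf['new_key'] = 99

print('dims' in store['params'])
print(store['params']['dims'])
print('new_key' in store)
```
True
[218, 206, 807]
False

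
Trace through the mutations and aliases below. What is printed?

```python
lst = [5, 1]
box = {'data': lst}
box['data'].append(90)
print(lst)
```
[5, 1, 90]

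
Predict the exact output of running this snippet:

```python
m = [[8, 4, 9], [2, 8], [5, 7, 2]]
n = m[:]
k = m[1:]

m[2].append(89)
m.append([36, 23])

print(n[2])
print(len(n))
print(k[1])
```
[5, 7, 2, 89]
3
[5, 7, 2, 89]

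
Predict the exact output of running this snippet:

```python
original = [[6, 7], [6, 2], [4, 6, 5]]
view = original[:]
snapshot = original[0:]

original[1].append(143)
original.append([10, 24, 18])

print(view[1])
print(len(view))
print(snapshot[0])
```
[6, 2, 143]
3
[6, 7]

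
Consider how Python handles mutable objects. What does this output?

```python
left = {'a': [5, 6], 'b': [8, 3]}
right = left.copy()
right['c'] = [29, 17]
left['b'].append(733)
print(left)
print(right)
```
{'a': [5, 6], 'b': [8, 3, 733]}
{'a': [5, 6], 'b': [8, 3, 733], 'c': [29, 17]}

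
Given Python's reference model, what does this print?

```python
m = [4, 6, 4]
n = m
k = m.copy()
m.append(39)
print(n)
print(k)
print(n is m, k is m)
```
[4, 6, 4, 39]
[4, 6, 4]
True False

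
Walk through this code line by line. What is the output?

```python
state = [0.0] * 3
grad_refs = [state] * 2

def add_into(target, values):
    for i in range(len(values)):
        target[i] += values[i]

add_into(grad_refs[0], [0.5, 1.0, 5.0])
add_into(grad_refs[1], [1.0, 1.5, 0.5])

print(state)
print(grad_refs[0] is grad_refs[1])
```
[1.5, 2.5, 5.5]
True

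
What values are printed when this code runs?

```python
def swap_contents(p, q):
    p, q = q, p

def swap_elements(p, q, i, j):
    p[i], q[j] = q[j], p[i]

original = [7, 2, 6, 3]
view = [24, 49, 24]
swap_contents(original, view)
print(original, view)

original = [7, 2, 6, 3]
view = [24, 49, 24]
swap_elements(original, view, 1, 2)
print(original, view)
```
[7, 2, 6, 3] [24, 49, 24]
[7, 24, 6, 3] [24, 49, 2]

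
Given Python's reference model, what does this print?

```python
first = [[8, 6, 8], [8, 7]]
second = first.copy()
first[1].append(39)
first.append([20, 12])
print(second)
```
[[8, 6, 8], [8, 7, 39]]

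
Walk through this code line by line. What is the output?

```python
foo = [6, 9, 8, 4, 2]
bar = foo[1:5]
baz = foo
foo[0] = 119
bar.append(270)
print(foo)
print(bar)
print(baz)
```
[119, 9, 8, 4, 2]
[9, 8, 4, 2, 270]
[119, 9, 8, 4, 2]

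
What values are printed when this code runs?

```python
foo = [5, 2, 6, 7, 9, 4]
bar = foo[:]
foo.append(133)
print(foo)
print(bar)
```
[5, 2, 6, 7, 9, 4, 133]
[5, 2, 6, 7, 9, 4]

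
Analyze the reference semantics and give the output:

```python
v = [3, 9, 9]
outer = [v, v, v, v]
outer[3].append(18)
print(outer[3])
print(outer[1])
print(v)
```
[3, 9, 9, 18]
[3, 9, 9, 18]
[3, 9, 9, 18]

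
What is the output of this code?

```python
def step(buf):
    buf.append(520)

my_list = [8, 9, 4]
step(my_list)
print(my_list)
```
[8, 9, 4, 520]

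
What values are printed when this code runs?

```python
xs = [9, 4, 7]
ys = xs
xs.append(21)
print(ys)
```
[9, 4, 7, 21]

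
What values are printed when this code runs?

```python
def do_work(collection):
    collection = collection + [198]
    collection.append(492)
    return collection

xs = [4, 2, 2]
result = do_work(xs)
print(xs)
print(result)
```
[4, 2, 2]
[4, 2, 2, 198, 492]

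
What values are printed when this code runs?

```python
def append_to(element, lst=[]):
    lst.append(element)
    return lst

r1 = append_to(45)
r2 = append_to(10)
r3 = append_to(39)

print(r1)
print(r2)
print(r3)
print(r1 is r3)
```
[45, 10, 39]
[45, 10, 39]
[45, 10, 39]
True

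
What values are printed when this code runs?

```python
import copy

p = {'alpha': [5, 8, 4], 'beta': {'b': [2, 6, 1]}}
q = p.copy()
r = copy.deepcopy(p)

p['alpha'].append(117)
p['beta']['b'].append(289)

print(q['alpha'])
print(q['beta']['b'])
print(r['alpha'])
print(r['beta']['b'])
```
[5, 8, 4, 117]
[2, 6, 1, 289]
[5, 8, 4]
[2, 6, 1]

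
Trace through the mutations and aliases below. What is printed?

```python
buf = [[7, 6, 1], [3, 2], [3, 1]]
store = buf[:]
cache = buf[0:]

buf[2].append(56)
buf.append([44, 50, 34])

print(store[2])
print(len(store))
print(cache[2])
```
[3, 1, 56]
3
[3, 1, 56]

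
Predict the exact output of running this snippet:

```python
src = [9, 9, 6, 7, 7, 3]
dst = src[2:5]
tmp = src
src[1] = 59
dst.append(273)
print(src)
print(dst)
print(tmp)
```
[9, 59, 6, 7, 7, 3]
[6, 7, 7, 273]
[9, 59, 6, 7, 7, 3]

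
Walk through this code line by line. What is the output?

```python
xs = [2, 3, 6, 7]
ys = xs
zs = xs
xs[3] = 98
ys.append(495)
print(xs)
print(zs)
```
[2, 3, 6, 98, 495]
[2, 3, 6, 98, 495]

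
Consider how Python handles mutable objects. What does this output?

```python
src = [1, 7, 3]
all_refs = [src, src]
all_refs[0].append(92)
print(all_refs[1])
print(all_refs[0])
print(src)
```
[1, 7, 3, 92]
[1, 7, 3, 92]
[1, 7, 3, 92]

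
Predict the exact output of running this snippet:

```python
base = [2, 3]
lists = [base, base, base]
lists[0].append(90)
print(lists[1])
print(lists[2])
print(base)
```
[2, 3, 90]
[2, 3, 90]
[2, 3, 90]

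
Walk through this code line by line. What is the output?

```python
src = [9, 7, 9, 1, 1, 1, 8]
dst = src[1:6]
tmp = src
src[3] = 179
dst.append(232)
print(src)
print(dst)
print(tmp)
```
[9, 7, 9, 179, 1, 1, 8]
[7, 9, 1, 1, 1, 232]
[9, 7, 9, 179, 1, 1, 8]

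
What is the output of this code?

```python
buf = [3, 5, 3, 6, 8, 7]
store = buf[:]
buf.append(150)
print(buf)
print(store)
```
[3, 5, 3, 6, 8, 7, 150]
[3, 5, 3, 6, 8, 7]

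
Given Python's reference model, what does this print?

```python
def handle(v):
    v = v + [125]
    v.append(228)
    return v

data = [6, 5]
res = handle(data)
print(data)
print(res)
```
[6, 5]
[6, 5, 125, 228]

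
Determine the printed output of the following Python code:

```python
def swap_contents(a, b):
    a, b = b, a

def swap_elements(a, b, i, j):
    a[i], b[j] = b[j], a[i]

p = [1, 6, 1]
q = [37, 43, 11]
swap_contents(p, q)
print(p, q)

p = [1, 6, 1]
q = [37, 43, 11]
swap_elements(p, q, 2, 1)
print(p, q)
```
[1, 6, 1] [37, 43, 11]
[1, 6, 43] [37, 1, 11]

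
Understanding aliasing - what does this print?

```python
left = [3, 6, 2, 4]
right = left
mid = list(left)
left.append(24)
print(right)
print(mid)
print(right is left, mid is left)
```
[3, 6, 2, 4, 24]
[3, 6, 2, 4]
True False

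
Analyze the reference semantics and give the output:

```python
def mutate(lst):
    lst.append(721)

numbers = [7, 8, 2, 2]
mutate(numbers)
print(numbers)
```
[7, 8, 2, 2, 721]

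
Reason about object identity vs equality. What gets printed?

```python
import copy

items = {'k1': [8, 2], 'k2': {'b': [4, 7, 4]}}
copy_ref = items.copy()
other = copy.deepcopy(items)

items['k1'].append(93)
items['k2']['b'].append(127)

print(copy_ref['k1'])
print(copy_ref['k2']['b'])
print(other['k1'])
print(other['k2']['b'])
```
[8, 2, 93]
[4, 7, 4, 127]
[8, 2]
[4, 7, 4]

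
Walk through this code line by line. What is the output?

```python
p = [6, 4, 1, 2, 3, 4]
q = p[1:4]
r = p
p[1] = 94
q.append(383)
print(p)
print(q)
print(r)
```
[6, 94, 1, 2, 3, 4]
[4, 1, 2, 383]
[6, 94, 1, 2, 3, 4]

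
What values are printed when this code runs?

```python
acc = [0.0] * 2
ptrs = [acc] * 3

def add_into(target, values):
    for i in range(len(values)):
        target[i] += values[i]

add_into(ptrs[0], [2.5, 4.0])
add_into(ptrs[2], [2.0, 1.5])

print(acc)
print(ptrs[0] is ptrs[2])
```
[4.5, 5.5]
True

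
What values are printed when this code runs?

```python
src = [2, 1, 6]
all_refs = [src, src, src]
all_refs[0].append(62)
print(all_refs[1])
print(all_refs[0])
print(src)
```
[2, 1, 6, 62]
[2, 1, 6, 62]
[2, 1, 6, 62]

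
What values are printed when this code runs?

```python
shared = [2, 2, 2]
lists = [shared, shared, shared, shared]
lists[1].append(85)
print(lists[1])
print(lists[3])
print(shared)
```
[2, 2, 2, 85]
[2, 2, 2, 85]
[2, 2, 2, 85]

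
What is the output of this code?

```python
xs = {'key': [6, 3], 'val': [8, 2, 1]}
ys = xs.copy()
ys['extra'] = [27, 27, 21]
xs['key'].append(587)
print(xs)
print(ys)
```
{'key': [6, 3, 587], 'val': [8, 2, 1]}
{'key': [6, 3, 587], 'val': [8, 2, 1], 'extra': [27, 27, 21]}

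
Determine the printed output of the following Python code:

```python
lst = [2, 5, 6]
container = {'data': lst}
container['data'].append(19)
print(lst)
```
[2, 5, 6, 19]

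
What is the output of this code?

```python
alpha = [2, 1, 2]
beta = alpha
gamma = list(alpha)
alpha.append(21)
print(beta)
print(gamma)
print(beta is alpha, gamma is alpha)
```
[2, 1, 2, 21]
[2, 1, 2]
True False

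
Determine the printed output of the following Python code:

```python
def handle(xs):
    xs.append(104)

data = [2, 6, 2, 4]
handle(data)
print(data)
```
[2, 6, 2, 4, 104]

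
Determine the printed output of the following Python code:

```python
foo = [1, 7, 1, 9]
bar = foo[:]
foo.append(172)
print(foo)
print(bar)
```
[1, 7, 1, 9, 172]
[1, 7, 1, 9]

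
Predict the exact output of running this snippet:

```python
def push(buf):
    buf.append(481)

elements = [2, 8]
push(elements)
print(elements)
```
[2, 8, 481]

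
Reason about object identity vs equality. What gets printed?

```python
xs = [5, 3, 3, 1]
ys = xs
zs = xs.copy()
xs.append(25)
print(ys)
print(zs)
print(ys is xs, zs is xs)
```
[5, 3, 3, 1, 25]
[5, 3, 3, 1]
True False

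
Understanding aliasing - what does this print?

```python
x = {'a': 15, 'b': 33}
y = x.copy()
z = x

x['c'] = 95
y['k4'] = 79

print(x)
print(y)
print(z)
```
{'a': 15, 'b': 33, 'c': 95}
{'a': 15, 'b': 33, 'k4': 79}
{'a': 15, 'b': 33, 'c': 95}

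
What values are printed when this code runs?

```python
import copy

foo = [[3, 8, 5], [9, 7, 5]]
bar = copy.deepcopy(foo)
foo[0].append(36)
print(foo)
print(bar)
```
[[3, 8, 5, 36], [9, 7, 5]]
[[3, 8, 5], [9, 7, 5]]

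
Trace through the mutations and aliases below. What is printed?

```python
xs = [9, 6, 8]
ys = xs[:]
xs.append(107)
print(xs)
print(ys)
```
[9, 6, 8, 107]
[9, 6, 8]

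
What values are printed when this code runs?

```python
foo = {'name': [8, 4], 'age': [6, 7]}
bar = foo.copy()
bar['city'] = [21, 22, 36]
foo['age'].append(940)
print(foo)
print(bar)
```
{'name': [8, 4], 'age': [6, 7, 940]}
{'name': [8, 4], 'age': [6, 7, 940], 'city': [21, 22, 36]}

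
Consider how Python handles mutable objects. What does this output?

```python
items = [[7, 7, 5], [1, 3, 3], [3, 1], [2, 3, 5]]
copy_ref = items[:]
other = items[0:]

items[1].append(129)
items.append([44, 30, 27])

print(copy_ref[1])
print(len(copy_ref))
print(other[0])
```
[1, 3, 3, 129]
4
[7, 7, 5]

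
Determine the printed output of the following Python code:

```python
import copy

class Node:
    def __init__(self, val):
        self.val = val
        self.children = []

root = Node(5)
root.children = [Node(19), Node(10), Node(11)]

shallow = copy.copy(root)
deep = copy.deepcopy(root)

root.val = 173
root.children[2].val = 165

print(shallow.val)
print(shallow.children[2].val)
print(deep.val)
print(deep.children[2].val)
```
5
165
5
11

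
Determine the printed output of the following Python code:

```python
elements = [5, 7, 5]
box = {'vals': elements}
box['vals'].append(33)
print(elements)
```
[5, 7, 5, 33]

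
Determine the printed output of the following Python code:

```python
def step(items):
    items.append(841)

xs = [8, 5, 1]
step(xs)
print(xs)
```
[8, 5, 1, 841]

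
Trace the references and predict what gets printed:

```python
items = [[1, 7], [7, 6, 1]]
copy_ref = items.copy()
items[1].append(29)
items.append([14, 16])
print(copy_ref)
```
[[1, 7], [7, 6, 1, 29]]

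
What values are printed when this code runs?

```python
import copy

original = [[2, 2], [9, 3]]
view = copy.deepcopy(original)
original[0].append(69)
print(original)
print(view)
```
[[2, 2, 69], [9, 3]]
[[2, 2], [9, 3]]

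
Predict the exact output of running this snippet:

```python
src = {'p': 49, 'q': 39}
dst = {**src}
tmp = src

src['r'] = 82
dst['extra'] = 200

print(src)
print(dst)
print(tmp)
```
{'p': 49, 'q': 39, 'r': 82}
{'p': 49, 'q': 39, 'extra': 200}
{'p': 49, 'q': 39, 'r': 82}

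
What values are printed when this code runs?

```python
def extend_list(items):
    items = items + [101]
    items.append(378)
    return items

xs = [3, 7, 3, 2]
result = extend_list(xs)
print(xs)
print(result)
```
[3, 7, 3, 2]
[3, 7, 3, 2, 101, 378]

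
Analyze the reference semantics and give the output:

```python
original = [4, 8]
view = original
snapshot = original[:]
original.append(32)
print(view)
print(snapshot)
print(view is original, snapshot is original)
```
[4, 8, 32]
[4, 8]
True False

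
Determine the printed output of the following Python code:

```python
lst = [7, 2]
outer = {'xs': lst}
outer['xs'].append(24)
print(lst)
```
[7, 2, 24]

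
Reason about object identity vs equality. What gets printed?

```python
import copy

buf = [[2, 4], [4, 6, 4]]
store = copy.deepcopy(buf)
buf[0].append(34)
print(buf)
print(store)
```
[[2, 4, 34], [4, 6, 4]]
[[2, 4], [4, 6, 4]]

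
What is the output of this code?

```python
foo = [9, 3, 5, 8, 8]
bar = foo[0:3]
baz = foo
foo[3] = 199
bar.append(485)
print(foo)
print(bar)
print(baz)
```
[9, 3, 5, 199, 8]
[9, 3, 5, 485]
[9, 3, 5, 199, 8]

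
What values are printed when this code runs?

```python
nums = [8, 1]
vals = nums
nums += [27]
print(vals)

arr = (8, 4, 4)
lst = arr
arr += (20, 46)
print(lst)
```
[8, 1, 27]
(8, 4, 4)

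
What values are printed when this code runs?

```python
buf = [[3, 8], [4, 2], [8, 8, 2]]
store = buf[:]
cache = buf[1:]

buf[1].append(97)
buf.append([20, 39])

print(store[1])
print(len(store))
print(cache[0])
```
[4, 2, 97]
3
[4, 2, 97]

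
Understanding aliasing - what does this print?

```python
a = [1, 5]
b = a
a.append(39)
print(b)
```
[1, 5, 39]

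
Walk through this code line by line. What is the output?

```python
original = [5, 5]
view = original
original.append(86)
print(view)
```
[5, 5, 86]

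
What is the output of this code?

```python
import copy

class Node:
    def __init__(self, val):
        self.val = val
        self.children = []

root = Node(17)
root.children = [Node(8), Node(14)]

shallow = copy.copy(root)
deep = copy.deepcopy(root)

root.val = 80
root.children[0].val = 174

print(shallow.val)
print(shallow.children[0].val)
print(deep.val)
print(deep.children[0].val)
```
17
174
17
8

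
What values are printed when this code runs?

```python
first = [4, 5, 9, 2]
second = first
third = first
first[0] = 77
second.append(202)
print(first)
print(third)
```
[77, 5, 9, 2, 202]
[77, 5, 9, 2, 202]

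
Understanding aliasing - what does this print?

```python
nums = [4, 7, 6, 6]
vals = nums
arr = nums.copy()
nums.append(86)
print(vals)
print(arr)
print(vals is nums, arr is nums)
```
[4, 7, 6, 6, 86]
[4, 7, 6, 6]
True False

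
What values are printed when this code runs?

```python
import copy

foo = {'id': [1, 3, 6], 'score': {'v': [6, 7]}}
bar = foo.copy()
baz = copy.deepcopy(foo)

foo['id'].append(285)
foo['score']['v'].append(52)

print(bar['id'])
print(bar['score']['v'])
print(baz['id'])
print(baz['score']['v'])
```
[1, 3, 6, 285]
[6, 7, 52]
[1, 3, 6]
[6, 7]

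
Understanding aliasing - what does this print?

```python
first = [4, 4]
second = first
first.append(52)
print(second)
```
[4, 4, 52]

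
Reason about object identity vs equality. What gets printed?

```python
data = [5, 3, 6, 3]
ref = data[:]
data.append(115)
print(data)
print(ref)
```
[5, 3, 6, 3, 115]
[5, 3, 6, 3]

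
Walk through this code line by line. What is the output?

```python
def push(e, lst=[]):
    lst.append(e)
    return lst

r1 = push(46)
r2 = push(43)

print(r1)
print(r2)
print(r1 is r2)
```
[46, 43]
[46, 43]
True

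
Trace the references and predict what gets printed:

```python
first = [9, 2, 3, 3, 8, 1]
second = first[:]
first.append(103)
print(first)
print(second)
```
[9, 2, 3, 3, 8, 1, 103]
[9, 2, 3, 3, 8, 1]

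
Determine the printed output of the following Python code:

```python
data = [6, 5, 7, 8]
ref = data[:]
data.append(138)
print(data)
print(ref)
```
[6, 5, 7, 8, 138]
[6, 5, 7, 8]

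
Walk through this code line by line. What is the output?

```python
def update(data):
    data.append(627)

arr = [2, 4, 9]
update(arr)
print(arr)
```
[2, 4, 9, 627]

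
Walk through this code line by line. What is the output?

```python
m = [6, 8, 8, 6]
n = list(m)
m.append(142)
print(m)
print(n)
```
[6, 8, 8, 6, 142]
[6, 8, 8, 6]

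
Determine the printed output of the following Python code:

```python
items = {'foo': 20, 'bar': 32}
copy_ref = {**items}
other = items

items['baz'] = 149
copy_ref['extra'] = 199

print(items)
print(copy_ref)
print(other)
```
{'foo': 20, 'bar': 32, 'baz': 149}
{'foo': 20, 'bar': 32, 'extra': 199}
{'foo': 20, 'bar': 32, 'baz': 149}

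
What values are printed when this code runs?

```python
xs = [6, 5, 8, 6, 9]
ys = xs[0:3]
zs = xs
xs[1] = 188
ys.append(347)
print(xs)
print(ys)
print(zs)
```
[6, 188, 8, 6, 9]
[6, 5, 8, 347]
[6, 188, 8, 6, 9]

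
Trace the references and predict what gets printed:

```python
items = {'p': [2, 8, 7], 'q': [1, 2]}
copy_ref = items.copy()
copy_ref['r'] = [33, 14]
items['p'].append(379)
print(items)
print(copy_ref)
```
{'p': [2, 8, 7, 379], 'q': [1, 2]}
{'p': [2, 8, 7, 379], 'q': [1, 2], 'r': [33, 14]}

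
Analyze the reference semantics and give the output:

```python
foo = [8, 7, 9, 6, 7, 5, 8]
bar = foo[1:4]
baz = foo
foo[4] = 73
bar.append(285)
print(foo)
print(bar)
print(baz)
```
[8, 7, 9, 6, 73, 5, 8]
[7, 9, 6, 285]
[8, 7, 9, 6, 73, 5, 8]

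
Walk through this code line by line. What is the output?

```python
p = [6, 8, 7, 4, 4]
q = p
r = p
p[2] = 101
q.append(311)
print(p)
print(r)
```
[6, 8, 101, 4, 4, 311]
[6, 8, 101, 4, 4, 311]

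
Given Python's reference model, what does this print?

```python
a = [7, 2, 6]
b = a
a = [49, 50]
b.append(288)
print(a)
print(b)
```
[49, 50]
[7, 2, 6, 288]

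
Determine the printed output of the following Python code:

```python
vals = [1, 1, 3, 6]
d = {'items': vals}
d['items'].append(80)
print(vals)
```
[1, 1, 3, 6, 80]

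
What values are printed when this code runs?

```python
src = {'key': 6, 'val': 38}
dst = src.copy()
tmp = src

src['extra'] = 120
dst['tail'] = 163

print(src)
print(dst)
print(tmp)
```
{'key': 6, 'val': 38, 'extra': 120}
{'key': 6, 'val': 38, 'tail': 163}
{'key': 6, 'val': 38, 'extra': 120}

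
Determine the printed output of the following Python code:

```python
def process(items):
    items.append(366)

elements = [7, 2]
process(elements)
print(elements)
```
[7, 2, 366]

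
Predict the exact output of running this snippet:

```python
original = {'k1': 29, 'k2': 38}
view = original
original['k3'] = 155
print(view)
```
{'k1': 29, 'k2': 38, 'k3': 155}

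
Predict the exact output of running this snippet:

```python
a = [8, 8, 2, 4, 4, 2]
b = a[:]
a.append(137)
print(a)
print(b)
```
[8, 8, 2, 4, 4, 2, 137]
[8, 8, 2, 4, 4, 2]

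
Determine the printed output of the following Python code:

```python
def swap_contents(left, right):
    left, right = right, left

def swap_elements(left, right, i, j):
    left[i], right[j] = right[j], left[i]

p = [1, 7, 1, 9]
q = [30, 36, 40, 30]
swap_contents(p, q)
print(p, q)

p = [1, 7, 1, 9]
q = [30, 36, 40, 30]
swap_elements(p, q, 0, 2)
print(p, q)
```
[1, 7, 1, 9] [30, 36, 40, 30]
[40, 7, 1, 9] [30, 36, 1, 30]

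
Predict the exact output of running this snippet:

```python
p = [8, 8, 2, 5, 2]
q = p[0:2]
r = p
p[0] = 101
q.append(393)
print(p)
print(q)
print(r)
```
[101, 8, 2, 5, 2]
[8, 8, 393]
[101, 8, 2, 5, 2]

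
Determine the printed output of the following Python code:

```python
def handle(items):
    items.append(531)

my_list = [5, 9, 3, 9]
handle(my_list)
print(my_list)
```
[5, 9, 3, 9, 531]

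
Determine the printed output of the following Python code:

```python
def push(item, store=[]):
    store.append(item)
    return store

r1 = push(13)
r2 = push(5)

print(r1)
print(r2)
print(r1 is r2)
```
[13, 5]
[13, 5]
True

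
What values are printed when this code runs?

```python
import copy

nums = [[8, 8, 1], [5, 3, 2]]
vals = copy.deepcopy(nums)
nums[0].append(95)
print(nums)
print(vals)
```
[[8, 8, 1, 95], [5, 3, 2]]
[[8, 8, 1], [5, 3, 2]]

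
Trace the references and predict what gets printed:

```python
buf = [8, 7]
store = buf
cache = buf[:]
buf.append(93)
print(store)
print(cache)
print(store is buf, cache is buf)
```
[8, 7, 93]
[8, 7]
True False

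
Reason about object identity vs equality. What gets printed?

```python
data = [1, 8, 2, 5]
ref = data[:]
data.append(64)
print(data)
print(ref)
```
[1, 8, 2, 5, 64]
[1, 8, 2, 5]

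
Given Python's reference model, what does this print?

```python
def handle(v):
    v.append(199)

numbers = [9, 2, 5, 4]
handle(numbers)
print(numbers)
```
[9, 2, 5, 4, 199]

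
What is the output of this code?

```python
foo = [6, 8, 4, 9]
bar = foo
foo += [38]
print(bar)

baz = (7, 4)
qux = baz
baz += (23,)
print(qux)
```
[6, 8, 4, 9, 38]
(7, 4)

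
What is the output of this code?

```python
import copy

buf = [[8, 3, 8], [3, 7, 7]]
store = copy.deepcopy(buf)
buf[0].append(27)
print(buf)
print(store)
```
[[8, 3, 8, 27], [3, 7, 7]]
[[8, 3, 8], [3, 7, 7]]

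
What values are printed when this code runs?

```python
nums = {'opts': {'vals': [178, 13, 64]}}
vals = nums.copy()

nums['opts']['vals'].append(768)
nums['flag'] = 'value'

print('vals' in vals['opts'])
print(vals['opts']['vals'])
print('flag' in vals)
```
True
[178, 13, 64, 768]
False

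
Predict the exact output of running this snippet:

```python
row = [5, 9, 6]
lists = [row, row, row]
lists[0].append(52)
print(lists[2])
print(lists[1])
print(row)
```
[5, 9, 6, 52]
[5, 9, 6, 52]
[5, 9, 6, 52]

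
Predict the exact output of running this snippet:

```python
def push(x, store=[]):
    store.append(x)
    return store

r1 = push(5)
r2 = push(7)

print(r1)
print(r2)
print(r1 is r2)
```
[5, 7]
[5, 7]
True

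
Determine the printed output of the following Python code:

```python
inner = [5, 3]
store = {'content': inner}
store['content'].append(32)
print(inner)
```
[5, 3, 32]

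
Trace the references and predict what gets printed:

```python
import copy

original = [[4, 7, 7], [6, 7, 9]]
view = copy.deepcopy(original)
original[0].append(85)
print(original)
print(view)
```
[[4, 7, 7, 85], [6, 7, 9]]
[[4, 7, 7], [6, 7, 9]]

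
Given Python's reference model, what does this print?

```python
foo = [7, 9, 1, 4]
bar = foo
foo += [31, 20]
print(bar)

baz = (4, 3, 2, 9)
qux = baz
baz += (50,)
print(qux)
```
[7, 9, 1, 4, 31, 20]
(4, 3, 2, 9)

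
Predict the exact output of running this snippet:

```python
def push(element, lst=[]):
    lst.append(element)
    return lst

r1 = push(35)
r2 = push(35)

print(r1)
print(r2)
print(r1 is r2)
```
[35, 35]
[35, 35]
True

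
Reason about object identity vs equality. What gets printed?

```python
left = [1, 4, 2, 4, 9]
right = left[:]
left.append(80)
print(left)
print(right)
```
[1, 4, 2, 4, 9, 80]
[1, 4, 2, 4, 9]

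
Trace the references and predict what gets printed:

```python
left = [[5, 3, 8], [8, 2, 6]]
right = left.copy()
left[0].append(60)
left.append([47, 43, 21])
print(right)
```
[[5, 3, 8, 60], [8, 2, 6]]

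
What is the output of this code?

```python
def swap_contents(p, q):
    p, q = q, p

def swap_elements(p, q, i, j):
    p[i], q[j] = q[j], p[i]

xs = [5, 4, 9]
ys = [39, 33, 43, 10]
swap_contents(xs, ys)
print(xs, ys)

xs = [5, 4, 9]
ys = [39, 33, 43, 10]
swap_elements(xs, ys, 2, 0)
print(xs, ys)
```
[5, 4, 9] [39, 33, 43, 10]
[5, 4, 39] [9, 33, 43, 10]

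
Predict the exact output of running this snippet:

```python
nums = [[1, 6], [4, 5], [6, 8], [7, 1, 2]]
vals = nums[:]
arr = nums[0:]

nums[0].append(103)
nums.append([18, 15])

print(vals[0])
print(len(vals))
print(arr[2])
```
[1, 6, 103]
4
[6, 8]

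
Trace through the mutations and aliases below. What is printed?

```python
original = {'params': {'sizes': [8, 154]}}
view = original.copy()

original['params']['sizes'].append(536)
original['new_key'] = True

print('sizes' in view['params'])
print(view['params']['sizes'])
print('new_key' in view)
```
True
[8, 154, 536]
False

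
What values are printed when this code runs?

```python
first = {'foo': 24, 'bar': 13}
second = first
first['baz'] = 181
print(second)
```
{'foo': 24, 'bar': 13, 'baz': 181}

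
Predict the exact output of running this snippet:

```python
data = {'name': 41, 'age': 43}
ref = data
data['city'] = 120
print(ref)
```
{'name': 41, 'age': 43, 'city': 120}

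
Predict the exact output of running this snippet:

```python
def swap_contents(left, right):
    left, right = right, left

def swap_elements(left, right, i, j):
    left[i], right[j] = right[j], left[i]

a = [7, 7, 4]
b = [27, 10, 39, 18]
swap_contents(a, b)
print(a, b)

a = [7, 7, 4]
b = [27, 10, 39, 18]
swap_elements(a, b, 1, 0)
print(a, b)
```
[7, 7, 4] [27, 10, 39, 18]
[7, 27, 4] [7, 10, 39, 18]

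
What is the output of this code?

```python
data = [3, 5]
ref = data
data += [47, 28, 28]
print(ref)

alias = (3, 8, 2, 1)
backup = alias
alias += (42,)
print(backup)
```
[3, 5, 47, 28, 28]
(3, 8, 2, 1)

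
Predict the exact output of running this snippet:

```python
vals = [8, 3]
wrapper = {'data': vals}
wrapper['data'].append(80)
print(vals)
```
[8, 3, 80]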